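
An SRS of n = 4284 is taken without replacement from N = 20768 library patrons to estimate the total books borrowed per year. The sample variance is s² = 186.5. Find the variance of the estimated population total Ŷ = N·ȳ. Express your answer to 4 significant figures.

1.490 × 10^7

Var(Ŷ) = N²·Var(ȳ) = N²·(1 − n/N)·s²/n.
f = 4284/20768 = 0.20627889; Var(ȳ) = 0.79372111·186.5/4284 = 0.034553919.
Var(Ŷ) = 20768² · 0.034553919 = 1.4903445 × 10^7.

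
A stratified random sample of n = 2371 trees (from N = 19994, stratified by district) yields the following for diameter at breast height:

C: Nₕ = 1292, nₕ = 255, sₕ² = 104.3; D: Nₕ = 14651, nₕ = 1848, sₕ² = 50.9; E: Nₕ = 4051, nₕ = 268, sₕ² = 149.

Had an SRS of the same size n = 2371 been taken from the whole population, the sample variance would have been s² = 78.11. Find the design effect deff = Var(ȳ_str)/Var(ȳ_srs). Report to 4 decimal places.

1.2263

Var(ȳ_str) = Σ Wₕ²(1−fₕ)sₕ²/nₕ with Wₕ = Nₕ/19994:
  C: (1292/19994)²·(1−255/1292)·104.3/255 = 0.0013708376
  D: (14651/19994)²·(1−1848/14651)·50.9/1848 = 0.012923955
  E: (4051/19994)²·(1−268/4051)·149/268 = 0.021313299
  → Var(ȳ_str) = 0.035608092.
Var(ȳ_srs) = (1 − 2371/19994)·78.11/2371 = 0.029037234.
deff = 0.035608092 / 0.029037234 = 1.2263.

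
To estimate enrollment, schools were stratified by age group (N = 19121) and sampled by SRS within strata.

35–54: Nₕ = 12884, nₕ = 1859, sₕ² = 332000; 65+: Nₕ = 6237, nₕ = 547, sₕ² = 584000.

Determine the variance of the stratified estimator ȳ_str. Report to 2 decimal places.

173.02

Var(ȳ_str) = Σₕ Wₕ²(1 − fₕ)sₕ²/nₕ with Wₕ = Nₕ/N, N = 19121.
35–54: Wₕ = 0.67381413; term = 0.67381413²·(1 − 0.14428749)·332000/1859 = 69.385194.
65+: Wₕ = 0.32618587; term = 0.32618587²·(1 − 0.08770242)·584000/547 = 103.63163.
Sum = 173.01682.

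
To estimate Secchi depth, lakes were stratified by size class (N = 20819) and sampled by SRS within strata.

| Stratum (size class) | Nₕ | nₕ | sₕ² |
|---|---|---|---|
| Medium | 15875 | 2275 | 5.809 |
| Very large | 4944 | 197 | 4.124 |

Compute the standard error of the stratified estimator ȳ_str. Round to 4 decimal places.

0.0490

Var(ȳ_str) = Σₕ Wₕ²(1 − fₕ)sₕ²/nₕ with Wₕ = Nₕ/N, N = 20819.
Medium: Wₕ = 0.76252462; term = 0.76252462²·(1 − 0.14330709)·5.809/2275 = 0.0012718998.
Very large: Wₕ = 0.23747538; term = 0.23747538²·(1 − 0.03984628)·4.124/197 = 0.0011335231.
Sum = 0.0024054229.
SE = √(0.0024054229) = 0.0490.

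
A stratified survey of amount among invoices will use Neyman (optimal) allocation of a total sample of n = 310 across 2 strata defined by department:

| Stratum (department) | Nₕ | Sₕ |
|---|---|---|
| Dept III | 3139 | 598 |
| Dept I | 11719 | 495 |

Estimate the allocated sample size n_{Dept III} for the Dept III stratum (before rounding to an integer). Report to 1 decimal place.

Neyman allocation: nₕ = n·NₕSₕ / Σⱼ NⱼSⱼ.
Σ NⱼSⱼ = 3139·598 + 11719·495 = 7.678027 × 10^6.
n_{Dept III} = 310·3139·598 / (7.678027 × 10^6) = 75.8.

75.8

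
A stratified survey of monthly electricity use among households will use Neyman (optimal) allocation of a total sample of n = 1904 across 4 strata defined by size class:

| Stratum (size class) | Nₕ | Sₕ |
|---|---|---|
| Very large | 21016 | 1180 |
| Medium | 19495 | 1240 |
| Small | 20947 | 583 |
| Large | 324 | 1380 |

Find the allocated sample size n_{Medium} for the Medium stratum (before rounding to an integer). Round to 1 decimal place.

746.8

Neyman allocation: nₕ = n·NₕSₕ / Σⱼ NⱼSⱼ.
Σ NⱼSⱼ = 21016·1180 + 19495·1240 + 20947·583 + 324·1380 = 6.1631901 × 10^7.
n_{Medium} = 1904·19495·1240 / (6.1631901 × 10^7) = 746.8.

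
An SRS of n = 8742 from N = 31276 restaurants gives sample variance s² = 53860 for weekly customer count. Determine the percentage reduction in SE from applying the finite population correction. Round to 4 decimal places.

f = n/N = 8742/31276 = 0.27951145.
SE_no-fpc = √(s²/n) = 2.4821486; SE_fpc = √((1−f)s²/n) = 2.1068874.
Ratio = √(1−f) = 0.84881597. Reduction = 100·(1 − 0.84881597) = 15.1184%.

15.1184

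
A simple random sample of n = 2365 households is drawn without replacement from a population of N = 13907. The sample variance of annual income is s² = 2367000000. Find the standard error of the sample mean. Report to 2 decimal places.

Under SRS without replacement, Var(ȳ) = (1 − f)·s²/n with f = n/N = 2365/13907 = 0.17005824.
Var(ȳ) = (1 − 0.17005824)·2367000000/2365 = 0.82994176·1.0008457 × 10^6 = 830643.61.
SE(ȳ) = √(830643.61) = 911.40.

911.40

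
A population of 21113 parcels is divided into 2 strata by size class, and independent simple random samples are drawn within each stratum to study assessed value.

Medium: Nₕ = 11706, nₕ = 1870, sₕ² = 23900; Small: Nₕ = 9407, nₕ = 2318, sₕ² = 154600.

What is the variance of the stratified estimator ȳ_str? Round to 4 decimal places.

13.2790

Var(ȳ_str) = Σₕ Wₕ²(1 − fₕ)sₕ²/nₕ with Wₕ = Nₕ/N, N = 21113.
Medium: Wₕ = 0.55444513; term = 0.55444513²·(1 − 0.15974714)·23900/1870 = 3.3012882.
Small: Wₕ = 0.44555487; term = 0.44555487²·(1 − 0.24641225)·154600/2318 = 9.9777423.
Sum = 13.279031.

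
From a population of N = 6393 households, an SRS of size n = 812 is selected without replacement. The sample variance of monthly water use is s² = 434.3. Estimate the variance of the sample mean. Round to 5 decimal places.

Under SRS without replacement, Var(ȳ) = (1 − f)·s²/n with f = n/N = 812/6393 = 0.12701392.
Var(ȳ) = (1 − 0.12701392)·434.3/812 = 0.87298608·0.53485222 = 0.46691854.

0.46692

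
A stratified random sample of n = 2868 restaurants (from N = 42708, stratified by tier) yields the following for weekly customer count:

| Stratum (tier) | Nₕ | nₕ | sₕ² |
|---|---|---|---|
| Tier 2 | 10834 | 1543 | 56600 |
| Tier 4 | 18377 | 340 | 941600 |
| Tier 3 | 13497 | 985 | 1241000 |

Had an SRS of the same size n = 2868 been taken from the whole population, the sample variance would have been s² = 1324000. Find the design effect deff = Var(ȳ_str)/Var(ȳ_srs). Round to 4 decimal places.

1.4442

Var(ȳ_str) = Σ Wₕ²(1−fₕ)sₕ²/nₕ with Wₕ = Nₕ/42708:
  Tier 2: (10834/42708)²·(1−1543/10834)·56600/1543 = 2.0243394
  Tier 4: (18377/42708)²·(1−340/18377)·941600/340 = 503.27805
  Tier 3: (13497/42708)²·(1−985/13497)·1241000/985 = 116.64901
  → Var(ȳ_str) = 621.9514.
Var(ȳ_srs) = (1 − 2868/42708)·1324000/2868 = 430.64453.
deff = 621.9514 / 430.64453 = 1.4442.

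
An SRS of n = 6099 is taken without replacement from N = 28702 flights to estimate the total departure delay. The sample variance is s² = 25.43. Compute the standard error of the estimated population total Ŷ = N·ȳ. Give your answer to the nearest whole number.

1645

Var(Ŷ) = N²·Var(ȳ) = N²·(1 − n/N)·s²/n.
f = 6099/28702 = 0.21249390; Var(ȳ) = 0.78750610·25.43/6099 = 0.003283535.
Var(Ŷ) = 28702² · 0.003283535 = 2.7049919 × 10^6.
SE(Ŷ) = √(2.7049919 × 10^6) = 1645.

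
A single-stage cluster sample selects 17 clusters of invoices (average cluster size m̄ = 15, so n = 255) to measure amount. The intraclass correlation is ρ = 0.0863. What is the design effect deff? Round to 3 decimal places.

2.208

deff = 1 + (15 − 1)·0.0863 = 1 + 1.2082 = 2.2082.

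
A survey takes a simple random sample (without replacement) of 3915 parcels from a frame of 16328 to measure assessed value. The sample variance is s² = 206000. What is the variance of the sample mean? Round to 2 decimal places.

40.00

Under SRS without replacement, Var(ȳ) = (1 − f)·s²/n with f = n/N = 3915/16328 = 0.23977217.
Var(ȳ) = (1 − 0.23977217)·206000/3915 = 0.76022783·52.618135 = 40.001771.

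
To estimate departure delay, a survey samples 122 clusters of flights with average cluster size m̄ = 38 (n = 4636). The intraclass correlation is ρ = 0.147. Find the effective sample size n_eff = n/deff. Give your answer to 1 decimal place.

deff = 1 + (38 − 1)·0.147 = 1 + 5.439 = 6.439.
n_eff = 4636 / 6.439 = 720.0.

720.0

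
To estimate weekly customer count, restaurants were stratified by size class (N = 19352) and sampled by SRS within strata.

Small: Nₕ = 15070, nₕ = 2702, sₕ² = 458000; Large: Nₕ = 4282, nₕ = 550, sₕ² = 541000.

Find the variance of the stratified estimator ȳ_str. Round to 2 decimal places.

Var(ȳ_str) = Σₕ Wₕ²(1 − fₕ)sₕ²/nₕ with Wₕ = Nₕ/N, N = 19352.
Small: Wₕ = 0.77873088; term = 0.77873088²·(1 − 0.17929662)·458000/2702 = 84.36089.
Large: Wₕ = 0.22126912; term = 0.22126912²·(1 − 0.12844465)·541000/550 = 41.973111.
Sum = 126.334.

126.33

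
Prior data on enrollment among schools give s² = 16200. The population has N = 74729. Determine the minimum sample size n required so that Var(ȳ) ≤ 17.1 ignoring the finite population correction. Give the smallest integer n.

948

Without fpc, n₀ = s²/D = 16200/17.1 = 947.3684.
Rounding up, n = 948.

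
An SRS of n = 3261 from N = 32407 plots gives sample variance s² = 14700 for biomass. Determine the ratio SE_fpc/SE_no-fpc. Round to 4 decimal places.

f = n/N = 3261/32407 = 0.10062641.
SE_no-fpc = √(s²/n) = 2.1231627; SE_fpc = √((1−f)s²/n) = 2.0135079.
Ratio = √(1−f) = 0.94835309.

0.9484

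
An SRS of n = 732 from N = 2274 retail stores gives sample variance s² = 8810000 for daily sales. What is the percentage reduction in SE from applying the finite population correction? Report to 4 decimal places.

f = n/N = 732/2274 = 0.32189974.
SE_no-fpc = √(s²/n) = 109.70651; SE_fpc = √((1−f)s²/n) = 90.339851.
Ratio = √(1−f) = 0.82346844. Reduction = 100·(1 − 0.82346844) = 17.6532%.

17.6532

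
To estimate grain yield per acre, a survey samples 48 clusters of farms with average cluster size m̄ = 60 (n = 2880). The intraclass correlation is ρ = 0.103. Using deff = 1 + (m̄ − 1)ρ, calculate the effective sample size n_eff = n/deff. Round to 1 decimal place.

407.0

deff = 1 + (60 − 1)·0.103 = 1 + 6.077 = 7.077.
n_eff = 2880 / 7.077 = 407.0.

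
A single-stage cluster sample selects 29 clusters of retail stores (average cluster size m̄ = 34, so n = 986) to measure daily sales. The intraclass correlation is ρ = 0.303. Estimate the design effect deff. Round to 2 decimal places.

11.00

deff = 1 + (34 − 1)·0.303 = 1 + 9.999 = 10.999.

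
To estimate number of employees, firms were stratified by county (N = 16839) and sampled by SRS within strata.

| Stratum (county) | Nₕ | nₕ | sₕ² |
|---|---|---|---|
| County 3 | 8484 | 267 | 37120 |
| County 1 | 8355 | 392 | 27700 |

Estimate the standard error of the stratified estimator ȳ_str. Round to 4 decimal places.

7.1246

Var(ȳ_str) = Σₕ Wₕ²(1 − fₕ)sₕ²/nₕ with Wₕ = Nₕ/N, N = 16839.
County 3: Wₕ = 0.50383039; term = 0.50383039²·(1 − 0.03147100)·37120/267 = 34.180472.
County 1: Wₕ = 0.49616961; term = 0.49616961²·(1 − 0.04691801)·27700/392 = 16.579991.
Sum = 50.760463.
SE = √(50.760463) = 7.1246.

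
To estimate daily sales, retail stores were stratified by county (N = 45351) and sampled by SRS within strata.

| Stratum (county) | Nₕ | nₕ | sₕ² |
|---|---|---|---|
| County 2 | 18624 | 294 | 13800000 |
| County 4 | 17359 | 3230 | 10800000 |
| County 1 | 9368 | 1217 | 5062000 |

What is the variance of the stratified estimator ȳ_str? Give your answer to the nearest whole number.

Var(ȳ_str) = Σₕ Wₕ²(1 − fₕ)sₕ²/nₕ with Wₕ = Nₕ/N, N = 45351.
County 2: Wₕ = 0.41066349; term = 0.41066349²·(1 − 0.01578608)·13800000/294 = 7791.0044.
County 4: Wₕ = 0.38276995; term = 0.38276995²·(1 − 0.18607063)·10800000/3230 = 398.73433.
County 1: Wₕ = 0.20656656; term = 0.20656656²·(1 − 0.12991033)·5062000/1217 = 154.42429.
Sum = 8344.163.

8344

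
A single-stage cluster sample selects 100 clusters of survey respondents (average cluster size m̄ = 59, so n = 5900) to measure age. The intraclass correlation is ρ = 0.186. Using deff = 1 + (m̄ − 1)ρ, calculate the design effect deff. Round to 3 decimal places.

11.788

deff = 1 + (59 − 1)·0.186 = 1 + 10.788 = 11.788.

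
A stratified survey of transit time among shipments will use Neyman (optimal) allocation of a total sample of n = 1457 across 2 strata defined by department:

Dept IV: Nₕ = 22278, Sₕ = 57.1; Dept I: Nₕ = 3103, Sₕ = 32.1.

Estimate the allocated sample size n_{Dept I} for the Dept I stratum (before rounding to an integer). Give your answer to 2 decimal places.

Neyman allocation: nₕ = n·NₕSₕ / Σⱼ NⱼSⱼ.
Σ NⱼSⱼ = 22278·57.1 + 3103·32.1 = 1.3716801 × 10^6.
n_{Dept I} = 1457·3103·32.1 / (1.3716801 × 10^6) = 105.80.

105.80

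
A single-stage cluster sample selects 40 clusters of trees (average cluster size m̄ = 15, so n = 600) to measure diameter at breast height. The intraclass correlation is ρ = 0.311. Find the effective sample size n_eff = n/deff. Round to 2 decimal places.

deff = 1 + (15 − 1)·0.311 = 1 + 4.354 = 5.354.
n_eff = 600 / 5.354 = 112.07.

112.07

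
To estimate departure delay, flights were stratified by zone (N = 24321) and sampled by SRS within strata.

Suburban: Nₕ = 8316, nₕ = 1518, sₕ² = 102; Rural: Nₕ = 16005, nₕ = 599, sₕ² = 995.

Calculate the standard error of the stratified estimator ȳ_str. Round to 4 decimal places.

0.8360

Var(ȳ_str) = Σₕ Wₕ²(1 − fₕ)sₕ²/nₕ with Wₕ = Nₕ/N, N = 24321.
Suburban: Wₕ = 0.34192673; term = 0.34192673²·(1 − 0.18253968)·102/1518 = 0.0064218652.
Rural: Wₕ = 0.65807327; term = 0.65807327²·(1 − 0.03742580)·995/599 = 0.69243494.
Sum = 0.69885681.
SE = √(0.69885681) = 0.8360.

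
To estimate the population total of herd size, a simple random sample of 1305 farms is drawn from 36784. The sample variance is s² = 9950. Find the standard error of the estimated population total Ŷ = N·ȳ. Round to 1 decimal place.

Var(Ŷ) = N²·Var(ȳ) = N²·(1 − n/N)·s²/n.
f = 1305/36784 = 0.03547738; Var(ȳ) = 0.96452262·9950/1305 = 7.354023.
Var(Ŷ) = 36784² · 7.354023 = 9.9504539 × 10^9.
SE(Ŷ) = √(9.9504539 × 10^9) = 99752.0.

99752.0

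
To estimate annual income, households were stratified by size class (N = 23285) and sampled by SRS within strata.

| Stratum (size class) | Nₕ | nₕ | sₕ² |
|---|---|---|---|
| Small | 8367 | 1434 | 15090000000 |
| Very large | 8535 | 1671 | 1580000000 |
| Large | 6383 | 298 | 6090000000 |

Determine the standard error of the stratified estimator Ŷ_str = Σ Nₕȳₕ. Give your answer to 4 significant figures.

3.820 × 10^7

Var(Ŷ_str) = Σₕ Nₕ²(1 − fₕ)sₕ²/nₕ.
Small: 8367²·(1 − 1434/8367)·15090000000/1434 = 6.1042324 × 10^14.
Very large: 8535²·(1 − 1671/8535)·1580000000/1671 = 5.5393836 × 10^13.
Large: 6383²·(1 − 298/6383)·6090000000/298 = 7.9375497 × 10^14.
Sum = 1.459572 × 10^15.
SE = √(1.459572 × 10^15) = 3.820 × 10^7.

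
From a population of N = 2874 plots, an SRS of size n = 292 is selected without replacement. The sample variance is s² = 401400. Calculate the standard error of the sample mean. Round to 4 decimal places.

35.1424

Under SRS without replacement, Var(ȳ) = (1 − f)·s²/n with f = n/N = 292/2874 = 0.10160056.
Var(ȳ) = (1 − 0.10160056)·401400/292 = 0.89839944·1374.6575 = 1234.9916.
SE(ȳ) = √(1234.9916) = 35.1424.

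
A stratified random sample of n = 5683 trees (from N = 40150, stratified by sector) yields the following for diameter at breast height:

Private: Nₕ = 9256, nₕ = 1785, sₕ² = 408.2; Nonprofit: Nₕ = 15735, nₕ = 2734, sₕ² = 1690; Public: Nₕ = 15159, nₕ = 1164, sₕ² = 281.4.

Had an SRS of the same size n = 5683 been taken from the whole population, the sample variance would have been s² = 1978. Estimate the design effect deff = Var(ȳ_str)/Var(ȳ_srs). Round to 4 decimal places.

Var(ȳ_str) = Σ Wₕ²(1−fₕ)sₕ²/nₕ with Wₕ = Nₕ/40150:
  Private: (9256/40150)²·(1−1785/9256)·408.2/1785 = 0.0098099267
  Nonprofit: (15735/40150)²·(1−2734/15735)·1690/2734 = 0.078444157
  Public: (15159/40150)²·(1−1164/15159)·281.4/1164 = 0.031815846
  → Var(ȳ_str) = 0.12006993.
Var(ȳ_srs) = (1 − 5683/40150)·1978/5683 = 0.29879035.
deff = 0.12006993 / 0.29879035 = 0.4019.

0.4019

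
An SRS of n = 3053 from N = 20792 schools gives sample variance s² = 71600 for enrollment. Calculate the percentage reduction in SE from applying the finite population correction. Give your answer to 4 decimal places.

f = n/N = 3053/20792 = 0.14683532.
SE_no-fpc = √(s²/n) = 4.8427618; SE_fpc = √((1−f)s²/n) = 4.4731096.
Ratio = √(1−f) = 0.92366914. Reduction = 100·(1 − 0.92366914) = 7.6331%.

7.6331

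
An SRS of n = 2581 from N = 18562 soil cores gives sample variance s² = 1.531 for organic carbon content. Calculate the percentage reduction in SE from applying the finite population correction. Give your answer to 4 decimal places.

7.2125

f = n/N = 2581/18562 = 0.13904752.
SE_no-fpc = √(s²/n) = 0.024355306; SE_fpc = √((1−f)s²/n) = 0.022598686.
Ratio = √(1−f) = 0.92787525. Reduction = 100·(1 − 0.92787525) = 7.2125%.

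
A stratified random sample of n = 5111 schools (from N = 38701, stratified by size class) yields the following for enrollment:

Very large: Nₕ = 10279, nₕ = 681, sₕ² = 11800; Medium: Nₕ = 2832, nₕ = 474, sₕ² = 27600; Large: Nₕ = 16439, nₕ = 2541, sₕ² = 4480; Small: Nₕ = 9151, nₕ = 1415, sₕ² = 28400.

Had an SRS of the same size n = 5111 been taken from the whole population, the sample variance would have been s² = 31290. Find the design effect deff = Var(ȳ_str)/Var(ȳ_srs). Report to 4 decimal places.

Var(ȳ_str) = Σ Wₕ²(1−fₕ)sₕ²/nₕ with Wₕ = Nₕ/38701:
  Very large: (10279/38701)²·(1−681/10279)·11800/681 = 1.1413586
  Medium: (2832/38701)²·(1−474/2832)·27600/474 = 0.2596112
  Large: (16439/38701)²·(1−2541/16439)·4480/2541 = 0.26894079
  Small: (9151/38701)²·(1−1415/9151)·28400/1415 = 0.94864242
  → Var(ȳ_str) = 2.618553.
Var(ȳ_srs) = (1 − 5111/38701)·31290/5111 = 5.3135834.
deff = 2.618553 / 5.3135834 = 0.4928.

0.4928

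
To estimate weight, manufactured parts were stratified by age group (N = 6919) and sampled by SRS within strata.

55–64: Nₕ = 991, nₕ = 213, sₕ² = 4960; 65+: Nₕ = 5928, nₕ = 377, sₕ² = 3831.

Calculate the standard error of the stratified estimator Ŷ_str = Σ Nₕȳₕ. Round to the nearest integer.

18771

Var(Ŷ_str) = Σₕ Nₕ²(1 − fₕ)sₕ²/nₕ.
55–64: 991²·(1 − 213/991)·4960/213 = 1.7953756 × 10^7.
65+: 5928²·(1 − 377/5928)·3831/377 = 3.3438765 × 10^8.
Sum = 3.5234141 × 10^8.
SE = √(3.5234141 × 10^8) = 18771.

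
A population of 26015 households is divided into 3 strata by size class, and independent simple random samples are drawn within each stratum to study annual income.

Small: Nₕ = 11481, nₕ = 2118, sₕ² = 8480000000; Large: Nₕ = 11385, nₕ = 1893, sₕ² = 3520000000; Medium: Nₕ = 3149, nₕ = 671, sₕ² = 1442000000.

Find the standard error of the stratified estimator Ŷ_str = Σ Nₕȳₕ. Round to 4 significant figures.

2.546 × 10^7

Var(Ŷ_str) = Σₕ Nₕ²(1 − fₕ)sₕ²/nₕ.
Small: 11481²·(1 − 2118/11481)·8480000000/2118 = 4.3039244 × 10^14.
Large: 11385²·(1 − 1893/11385)·3520000000/1893 = 2.009476 × 10^14.
Medium: 3149²·(1 − 671/3149)·1442000000/671 = 1.6769368 × 10^13.
Sum = 6.4810941 × 10^14.
SE = √(6.4810941 × 10^14) = 2.546 × 10^7.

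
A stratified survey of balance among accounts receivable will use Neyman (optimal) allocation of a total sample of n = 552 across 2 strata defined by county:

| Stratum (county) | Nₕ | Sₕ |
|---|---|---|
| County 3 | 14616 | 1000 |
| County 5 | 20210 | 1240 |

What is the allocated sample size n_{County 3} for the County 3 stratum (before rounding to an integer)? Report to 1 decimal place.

Neyman allocation: nₕ = n·NₕSₕ / Σⱼ NⱼSⱼ.
Σ NⱼSⱼ = 14616·1000 + 20210·1240 = 3.96764 × 10^7.
n_{County 3} = 552·14616·1000 / (3.96764 × 10^7) = 203.3.

203.3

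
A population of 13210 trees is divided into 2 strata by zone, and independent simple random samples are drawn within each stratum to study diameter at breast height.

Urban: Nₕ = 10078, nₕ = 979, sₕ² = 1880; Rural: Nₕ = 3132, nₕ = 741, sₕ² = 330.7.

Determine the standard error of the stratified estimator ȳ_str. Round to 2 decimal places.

Var(ȳ_str) = Σₕ Wₕ²(1 − fₕ)sₕ²/nₕ with Wₕ = Nₕ/N, N = 13210.
Urban: Wₕ = 0.76290689; term = 0.76290689²·(1 − 0.09714229)·1880/979 = 1.0091077.
Rural: Wₕ = 0.23709311; term = 0.23709311²·(1 − 0.23659004)·330.7/741 = 0.019151892.
Sum = 1.0282596.
SE = √(1.0282596) = 1.01.

1.01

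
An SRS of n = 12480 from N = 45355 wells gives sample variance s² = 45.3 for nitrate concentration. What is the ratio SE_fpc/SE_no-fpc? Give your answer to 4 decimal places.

0.8514

f = n/N = 12480/45355 = 0.27516261.
SE_no-fpc = √(s²/n) = 0.060247885; SE_fpc = √((1−f)s²/n) = 0.051293473.
Ratio = √(1−f) = 0.85137383.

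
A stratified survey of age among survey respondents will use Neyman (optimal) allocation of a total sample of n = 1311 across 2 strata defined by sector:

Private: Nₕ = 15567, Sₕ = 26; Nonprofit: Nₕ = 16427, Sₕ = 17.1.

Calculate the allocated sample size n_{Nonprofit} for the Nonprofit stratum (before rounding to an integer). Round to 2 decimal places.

537.10

Neyman allocation: nₕ = n·NₕSₕ / Σⱼ NⱼSⱼ.
Σ NⱼSⱼ = 15567·26 + 16427·17.1 = 685643.7.
n_{Nonprofit} = 1311·16427·17.1 / 685643.7 = 537.10.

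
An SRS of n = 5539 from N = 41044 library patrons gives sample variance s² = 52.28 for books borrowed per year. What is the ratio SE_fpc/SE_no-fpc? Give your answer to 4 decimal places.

f = n/N = 5539/41044 = 0.13495273.
SE_no-fpc = √(s²/n) = 0.097152081; SE_fpc = √((1−f)s²/n) = 0.090359127.
Ratio = √(1−f) = 0.93007917.

0.9301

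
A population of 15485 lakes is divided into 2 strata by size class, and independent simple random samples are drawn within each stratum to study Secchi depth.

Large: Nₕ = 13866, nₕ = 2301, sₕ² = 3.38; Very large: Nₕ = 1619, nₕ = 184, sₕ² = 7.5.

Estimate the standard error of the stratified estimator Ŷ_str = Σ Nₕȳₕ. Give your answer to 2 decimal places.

574.68

Var(Ŷ_str) = Σₕ Nₕ²(1 − fₕ)sₕ²/nₕ.
Large: 13866²·(1 − 2301/13866)·3.38/2301 = 235557.49.
Very large: 1619²·(1 − 184/1619)·7.5/184 = 94698.302.
Sum = 330255.79.
SE = √(330255.79) = 574.68.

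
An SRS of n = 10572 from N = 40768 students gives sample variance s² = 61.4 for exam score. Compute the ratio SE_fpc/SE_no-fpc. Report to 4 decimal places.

f = n/N = 10572/40768 = 0.25932104.
SE_no-fpc = √(s²/n) = 0.076208885; SE_fpc = √((1−f)s²/n) = 0.06558743.
Ratio = √(1−f) = 0.86062708.

0.8606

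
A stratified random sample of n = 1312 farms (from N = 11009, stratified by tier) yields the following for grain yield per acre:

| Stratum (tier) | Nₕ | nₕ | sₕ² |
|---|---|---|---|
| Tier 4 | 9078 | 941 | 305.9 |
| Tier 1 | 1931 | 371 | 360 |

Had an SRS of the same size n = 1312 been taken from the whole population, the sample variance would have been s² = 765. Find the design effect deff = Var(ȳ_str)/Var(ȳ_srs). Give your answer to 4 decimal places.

Var(ȳ_str) = Σ Wₕ²(1−fₕ)sₕ²/nₕ with Wₕ = Nₕ/11009:
  Tier 4: (9078/11009)²·(1−941/9078)·305.9/941 = 0.19812925
  Tier 1: (1931/11009)²·(1−371/1931)·360/371 = 0.024117913
  → Var(ȳ_str) = 0.22224716.
Var(ȳ_srs) = (1 − 1312/11009)·765/1312 = 0.51359067.
deff = 0.22224716 / 0.51359067 = 0.4327.

0.4327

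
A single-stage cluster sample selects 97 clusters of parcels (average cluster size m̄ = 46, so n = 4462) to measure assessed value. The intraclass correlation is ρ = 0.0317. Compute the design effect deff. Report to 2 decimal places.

deff = 1 + (46 − 1)·0.0317 = 1 + 1.4265 = 2.4265.

2.43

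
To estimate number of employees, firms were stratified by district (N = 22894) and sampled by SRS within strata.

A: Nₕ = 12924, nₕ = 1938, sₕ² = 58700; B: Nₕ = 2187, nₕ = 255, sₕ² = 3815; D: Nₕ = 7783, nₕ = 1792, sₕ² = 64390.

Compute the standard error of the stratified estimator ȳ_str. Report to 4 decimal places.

3.3944

Var(ȳ_str) = Σₕ Wₕ²(1 − fₕ)sₕ²/nₕ with Wₕ = Nₕ/N, N = 22894.
A: Wₕ = 0.56451472; term = 0.56451472²·(1 − 0.14995357)·58700/1938 = 8.2049798.
B: Wₕ = 0.09552721; term = 0.09552721²·(1 − 0.11659808)·3815/255 = 0.12060544.
D: Wₕ = 0.33995807; term = 0.33995807²·(1 − 0.23024541)·64390/1792 = 3.1965641.
Sum = 11.522149.
SE = √(11.522149) = 3.3944.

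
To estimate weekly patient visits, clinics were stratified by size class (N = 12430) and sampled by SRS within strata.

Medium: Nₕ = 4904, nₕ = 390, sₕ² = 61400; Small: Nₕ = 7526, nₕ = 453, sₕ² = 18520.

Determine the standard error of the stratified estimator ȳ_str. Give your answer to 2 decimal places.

Var(ȳ_str) = Σₕ Wₕ²(1 − fₕ)sₕ²/nₕ with Wₕ = Nₕ/N, N = 12430.
Medium: Wₕ = 0.39452936; term = 0.39452936²·(1 − 0.07952692)·61400/390 = 22.556594.
Small: Wₕ = 0.60547064; term = 0.60547064²·(1 − 0.06019134)·18520/453 = 14.085374.
Sum = 36.641968.
SE = √(36.641968) = 6.05.

6.05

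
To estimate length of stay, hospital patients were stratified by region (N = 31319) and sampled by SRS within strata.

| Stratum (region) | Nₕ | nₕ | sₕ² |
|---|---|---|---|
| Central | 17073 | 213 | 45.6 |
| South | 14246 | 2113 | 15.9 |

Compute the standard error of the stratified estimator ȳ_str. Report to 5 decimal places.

Var(ȳ_str) = Σₕ Wₕ²(1 − fₕ)sₕ²/nₕ with Wₕ = Nₕ/N, N = 31319.
Central: Wₕ = 0.54513235; term = 0.54513235²·(1 − 0.01247584)·45.6/213 = 0.062825633.
South: Wₕ = 0.45486765; term = 0.45486765²·(1 − 0.14832234)·15.9/2113 = 0.0013259984.
Sum = 0.064151631.
SE = √(0.064151631) = 0.25328.

0.25328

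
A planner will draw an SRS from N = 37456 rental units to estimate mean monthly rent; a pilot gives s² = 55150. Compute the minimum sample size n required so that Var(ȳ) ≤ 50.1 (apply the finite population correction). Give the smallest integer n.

Without fpc, n₀ = s²/D = 55150/50.1 = 1100.7984.
With fpc, (1 − n/N)·s²/n ≤ D requires n ≥ n₀/(1 + n₀/N) = 1100.7984/(1 + 1100.7984/37456) = 1069.3706.
Rounding up, n = 1070.

1070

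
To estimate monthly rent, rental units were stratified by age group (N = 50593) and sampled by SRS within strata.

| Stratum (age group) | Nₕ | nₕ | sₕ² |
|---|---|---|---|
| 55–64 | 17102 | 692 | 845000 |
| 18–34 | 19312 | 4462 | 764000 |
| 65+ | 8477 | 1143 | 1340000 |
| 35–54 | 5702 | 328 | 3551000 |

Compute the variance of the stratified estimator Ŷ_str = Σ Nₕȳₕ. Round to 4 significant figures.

7.964 × 10^11

Var(Ŷ_str) = Σₕ Nₕ²(1 − fₕ)sₕ²/nₕ.
55–64: 17102²·(1 − 692/17102)·845000/692 = 3.4269368 × 10^11.
18–34: 19312²·(1 − 4462/19312)·764000/4462 = 4.9104071 × 10^10.
65+: 8477²·(1 − 1143/8477)·1340000/1143 = 7.2885587 × 10^10.
35–54: 5702²·(1 − 328/5702)·3551000/328 = 3.3174295 × 10^11.
Sum = 7.9642629 × 10^11.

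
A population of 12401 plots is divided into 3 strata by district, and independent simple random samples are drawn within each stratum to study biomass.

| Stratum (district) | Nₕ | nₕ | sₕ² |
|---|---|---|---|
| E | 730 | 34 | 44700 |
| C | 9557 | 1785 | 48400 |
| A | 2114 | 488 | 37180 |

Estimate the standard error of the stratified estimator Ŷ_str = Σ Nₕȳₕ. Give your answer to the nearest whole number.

54257

Var(Ŷ_str) = Σₕ Nₕ²(1 − fₕ)sₕ²/nₕ.
E: 730²·(1 − 34/730)·44700/34 = 6.6797576 × 10^8.
C: 9557²·(1 − 1785/9557)·48400/1785 = 2.0140095 × 10^9.
A: 2114²·(1 − 488/2114)·37180/488 = 2.6188769 × 10^8.
Sum = 2.943873 × 10^9.
SE = √(2.943873 × 10^9) = 54257.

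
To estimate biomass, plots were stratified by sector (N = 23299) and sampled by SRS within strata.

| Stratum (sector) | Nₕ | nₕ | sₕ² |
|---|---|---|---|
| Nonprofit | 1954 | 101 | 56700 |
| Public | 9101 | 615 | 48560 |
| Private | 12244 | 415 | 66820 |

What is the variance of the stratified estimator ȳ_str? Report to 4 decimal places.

Var(ȳ_str) = Σₕ Wₕ²(1 − fₕ)sₕ²/nₕ with Wₕ = Nₕ/N, N = 23299.
Nonprofit: Wₕ = 0.08386626; term = 0.08386626²·(1 − 0.05168884)·56700/101 = 3.7444419.
Public: Wₕ = 0.39061762; term = 0.39061762²·(1 − 0.06757499)·48560/615 = 11.233657.
Private: Wₕ = 0.52551612; term = 0.52551612²·(1 − 0.03389415)·66820/415 = 42.959099.
Sum = 57.937198.

57.9372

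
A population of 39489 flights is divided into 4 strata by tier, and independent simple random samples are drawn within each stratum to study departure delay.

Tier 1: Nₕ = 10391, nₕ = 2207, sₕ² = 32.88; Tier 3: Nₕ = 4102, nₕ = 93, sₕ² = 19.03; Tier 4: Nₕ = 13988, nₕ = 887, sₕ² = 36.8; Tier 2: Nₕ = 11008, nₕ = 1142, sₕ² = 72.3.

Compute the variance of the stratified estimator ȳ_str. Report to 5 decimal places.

Var(ȳ_str) = Σₕ Wₕ²(1 − fₕ)sₕ²/nₕ with Wₕ = Nₕ/N, N = 39489.
Tier 1: Wₕ = 0.26313657; term = 0.26313657²·(1 − 0.21239534)·32.88/2207 = 8.124566 × 10^-4.
Tier 3: Wₕ = 0.10387703; term = 0.10387703²·(1 − 0.02267187)·19.03/93 = 0.0021579197.
Tier 4: Wₕ = 0.35422523; term = 0.35422523²·(1 − 0.06341150)·36.8/887 = 0.0048756441.
Tier 2: Wₕ = 0.27876117; term = 0.27876117²·(1 − 0.10374273)·72.3/1142 = 0.004409298.
Sum = 0.012255318.

0.01226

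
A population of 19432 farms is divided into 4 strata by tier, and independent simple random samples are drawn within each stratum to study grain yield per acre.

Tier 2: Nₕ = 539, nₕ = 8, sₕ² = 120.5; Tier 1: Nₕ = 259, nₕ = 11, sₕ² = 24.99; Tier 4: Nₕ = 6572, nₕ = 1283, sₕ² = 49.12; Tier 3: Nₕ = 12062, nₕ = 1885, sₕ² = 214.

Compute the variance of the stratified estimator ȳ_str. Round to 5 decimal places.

Var(ȳ_str) = Σₕ Wₕ²(1 − fₕ)sₕ²/nₕ with Wₕ = Nₕ/N, N = 19432.
Tier 2: Wₕ = 0.02773775; term = 0.02773775²·(1 − 0.01484230)·120.5/8 = 0.011416825.
Tier 1: Wₕ = 0.01332853; term = 0.01332853²·(1 − 0.04247104)·24.99/11 = 3.8644706 × 10^-4.
Tier 4: Wₕ = 0.33820502; term = 0.33820502²·(1 − 0.19522215)·49.12/1283 = 0.003524259.
Tier 3: Wₕ = 0.62072869; term = 0.62072869²·(1 − 0.15627591)·214/1885 = 0.03690681.
Sum = 0.052234341.

0.05223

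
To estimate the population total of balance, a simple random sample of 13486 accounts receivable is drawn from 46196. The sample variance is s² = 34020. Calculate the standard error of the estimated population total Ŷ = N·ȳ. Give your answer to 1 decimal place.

Var(Ŷ) = N²·Var(ȳ) = N²·(1 − n/N)·s²/n.
f = 13486/46196 = 0.29193004; Var(ȳ) = 0.70806996·34020/13486 = 1.7861886.
Var(Ŷ) = 46196² · 1.7861886 = 3.8118522 × 10^9.
SE(Ŷ) = √(3.8118522 × 10^9) = 61740.2.

61740.2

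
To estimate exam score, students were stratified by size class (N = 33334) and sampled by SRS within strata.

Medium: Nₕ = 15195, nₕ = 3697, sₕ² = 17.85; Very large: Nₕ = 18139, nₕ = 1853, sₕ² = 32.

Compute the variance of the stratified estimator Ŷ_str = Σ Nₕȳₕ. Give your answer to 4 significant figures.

5.945 × 10^6

Var(Ŷ_str) = Σₕ Nₕ²(1 − fₕ)sₕ²/nₕ.
Medium: 15195²·(1 − 3697/15195)·17.85/3697 = 843551.84.
Very large: 18139²·(1 − 1853/18139)·32/1853 = 5.1015521 × 10^6.
Sum = 5.9451039 × 10^6.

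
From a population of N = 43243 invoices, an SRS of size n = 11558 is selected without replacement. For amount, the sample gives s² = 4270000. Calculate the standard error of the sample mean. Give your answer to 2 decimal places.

16.45

Under SRS without replacement, Var(ȳ) = (1 − f)·s²/n with f = n/N = 11558/43243 = 0.26728025.
Var(ȳ) = (1 − 0.26728025)·4270000/11558 = 0.73271975·369.44108 = 270.69677.
SE(ȳ) = √(270.69677) = 16.45.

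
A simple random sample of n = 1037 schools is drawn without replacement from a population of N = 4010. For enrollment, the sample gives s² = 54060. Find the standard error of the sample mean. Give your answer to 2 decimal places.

6.22

Under SRS without replacement, Var(ȳ) = (1 − f)·s²/n with f = n/N = 1037/4010 = 0.25860349.
Var(ȳ) = (1 − 0.25860349)·54060/1037 = 0.74139651·52.131148 = 38.649851.
SE(ȳ) = √(38.649851) = 6.22.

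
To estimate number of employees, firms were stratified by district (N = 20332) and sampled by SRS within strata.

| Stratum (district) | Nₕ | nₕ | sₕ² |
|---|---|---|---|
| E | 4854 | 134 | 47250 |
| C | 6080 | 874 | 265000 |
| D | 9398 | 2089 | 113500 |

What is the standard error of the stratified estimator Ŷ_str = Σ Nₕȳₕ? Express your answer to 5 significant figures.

146310

Var(Ŷ_str) = Σₕ Nₕ²(1 − fₕ)sₕ²/nₕ.
E: 4854²·(1 − 134/4854)·47250/134 = 8.0786499 × 10^9.
C: 6080²·(1 − 874/6080)·265000/874 = 9.5971478 × 10^9.
D: 9398²·(1 − 2089/9398)·113500/2089 = 3.732079 × 10^9.
Sum = 2.1407877 × 10^10.
SE = √(2.1407877 × 10^10) = 146310.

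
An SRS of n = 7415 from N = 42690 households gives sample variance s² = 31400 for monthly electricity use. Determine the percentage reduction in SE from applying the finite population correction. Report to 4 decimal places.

9.0986

f = n/N = 7415/42690 = 0.17369407.
SE_no-fpc = √(s²/n) = 2.0578288; SE_fpc = √((1−f)s²/n) = 1.8705946.
Ratio = √(1−f) = 0.90901371. Reduction = 100·(1 − 0.90901371) = 9.0986%.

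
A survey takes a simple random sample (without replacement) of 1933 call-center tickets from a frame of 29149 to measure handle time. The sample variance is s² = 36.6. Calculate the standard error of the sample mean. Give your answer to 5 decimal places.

0.13296

Under SRS without replacement, Var(ȳ) = (1 − f)·s²/n with f = n/N = 1933/29149 = 0.06631445.
Var(ȳ) = (1 − 0.06631445)·36.6/1933 = 0.93368555·0.018934299 = 0.017678681.
SE(ȳ) = √(0.017678681) = 0.13296.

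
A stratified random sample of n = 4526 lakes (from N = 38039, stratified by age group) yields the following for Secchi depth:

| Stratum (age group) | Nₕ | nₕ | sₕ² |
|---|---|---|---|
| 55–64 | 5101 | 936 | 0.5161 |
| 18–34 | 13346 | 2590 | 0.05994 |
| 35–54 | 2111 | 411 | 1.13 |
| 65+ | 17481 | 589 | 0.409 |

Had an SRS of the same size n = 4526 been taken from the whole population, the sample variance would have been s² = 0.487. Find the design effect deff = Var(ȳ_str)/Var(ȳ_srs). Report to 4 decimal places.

Var(ȳ_str) = Σ Wₕ²(1−fₕ)sₕ²/nₕ with Wₕ = Nₕ/38039:
  55–64: (5101/38039)²·(1−936/5101)·0.5161/936 = 8.0959936 × 10^-6
  18–34: (13346/38039)²·(1−2590/13346)·0.05994/2590 = 2.2959409 × 10^-6
  35–54: (2111/38039)²·(1−411/2111)·1.13/411 = 6.81892 × 10^-6
  65+: (17481/38039)²·(1−589/17481)·0.409/589 = 1.4170892 × 10^-4
  → Var(ȳ_str) = 1.5891977 × 10^-4.
Var(ȳ_srs) = (1 − 4526/38039)·0.487/4526 = 9.479788 × 10^-5.
deff = (1.5891977 × 10^-4) / (9.479788 × 10^-5) = 1.6764.

1.6764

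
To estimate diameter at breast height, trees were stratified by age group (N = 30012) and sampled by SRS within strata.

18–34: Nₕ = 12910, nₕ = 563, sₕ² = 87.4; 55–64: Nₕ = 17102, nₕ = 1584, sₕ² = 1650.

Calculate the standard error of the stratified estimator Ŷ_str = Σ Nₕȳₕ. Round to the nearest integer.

17355

Var(Ŷ_str) = Σₕ Nₕ²(1 − fₕ)sₕ²/nₕ.
18–34: 12910²·(1 − 563/12910)·87.4/563 = 2.4745186 × 10^7.
55–64: 17102²·(1 − 1584/17102)·1650/1584 = 2.764467 × 10^8.
Sum = 3.0119189 × 10^8.
SE = √(3.0119189 × 10^8) = 17355.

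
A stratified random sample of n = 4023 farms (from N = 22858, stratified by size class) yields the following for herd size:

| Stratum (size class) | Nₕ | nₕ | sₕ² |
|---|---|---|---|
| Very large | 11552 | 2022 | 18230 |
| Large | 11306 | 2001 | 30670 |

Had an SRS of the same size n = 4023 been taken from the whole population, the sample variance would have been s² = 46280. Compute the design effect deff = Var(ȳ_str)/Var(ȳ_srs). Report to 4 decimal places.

0.5260

Var(ȳ_str) = Σ Wₕ²(1−fₕ)sₕ²/nₕ with Wₕ = Nₕ/22858:
  Very large: (11552/22858)²·(1−2022/11552)·18230/2022 = 1.8996743
  Large: (11306/22858)²·(1−2001/11306)·30670/2001 = 3.0861398
  → Var(ȳ_str) = 4.9858141.
Var(ȳ_srs) = (1 − 4023/22858)·46280/4023 = 9.4791788.
deff = 4.9858141 / 9.4791788 = 0.5260.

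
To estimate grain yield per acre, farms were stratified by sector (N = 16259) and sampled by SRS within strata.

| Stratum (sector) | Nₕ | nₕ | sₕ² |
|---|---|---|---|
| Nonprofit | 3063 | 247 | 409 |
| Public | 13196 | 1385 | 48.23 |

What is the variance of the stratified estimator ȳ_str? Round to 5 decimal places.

0.07456

Var(ȳ_str) = Σₕ Wₕ²(1 − fₕ)sₕ²/nₕ with Wₕ = Nₕ/N, N = 16259.
Nonprofit: Wₕ = 0.18838797; term = 0.18838797²·(1 − 0.08063990)·409/247 = 0.054027931.
Public: Wₕ = 0.81161203; term = 0.81161203²·(1 − 0.10495605)·48.23/1385 = 0.020530939.
Sum = 0.07455887.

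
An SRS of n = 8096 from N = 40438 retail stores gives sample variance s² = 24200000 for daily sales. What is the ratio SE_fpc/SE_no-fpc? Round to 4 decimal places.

0.8943

f = n/N = 8096/40438 = 0.20020773.
SE_no-fpc = √(s²/n) = 54.672941; SE_fpc = √((1−f)s²/n) = 48.894616.
Ratio = √(1−f) = 0.89431106.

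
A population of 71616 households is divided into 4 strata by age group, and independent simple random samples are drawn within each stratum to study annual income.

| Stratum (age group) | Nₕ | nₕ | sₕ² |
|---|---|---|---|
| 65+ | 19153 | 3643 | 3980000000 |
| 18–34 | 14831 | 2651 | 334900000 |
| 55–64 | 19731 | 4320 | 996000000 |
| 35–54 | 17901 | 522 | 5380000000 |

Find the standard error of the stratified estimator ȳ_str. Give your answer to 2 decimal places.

840.57

Var(ȳ_str) = Σₕ Wₕ²(1 − fₕ)sₕ²/nₕ with Wₕ = Nₕ/N, N = 71616.
65+: Wₕ = 0.26744024; term = 0.26744024²·(1 − 0.19020519)·3980000000/3643 = 63277.948.
18–34: Wₕ = 0.20709059; term = 0.20709059²·(1 − 0.17874722)·334900000/2651 = 4449.4161.
55–64: Wₕ = 0.27551106; term = 0.27551106²·(1 − 0.21894481)·996000000/4320 = 13668.957.
35–54: Wₕ = 0.24995811; term = 0.24995811²·(1 − 0.02916038)·5380000000/522 = 625163.66.
Sum = 706559.98.
SE = √(706559.98) = 840.57.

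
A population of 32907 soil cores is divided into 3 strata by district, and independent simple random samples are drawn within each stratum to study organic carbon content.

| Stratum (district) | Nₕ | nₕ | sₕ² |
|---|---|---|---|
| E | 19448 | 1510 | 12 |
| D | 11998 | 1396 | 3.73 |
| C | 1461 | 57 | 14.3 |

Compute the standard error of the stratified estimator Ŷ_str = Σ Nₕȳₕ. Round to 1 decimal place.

Var(Ŷ_str) = Σₕ Nₕ²(1 − fₕ)sₕ²/nₕ.
E: 19448²·(1 − 1510/19448)·12/1510 = 2.7723832 × 10^6.
D: 11998²·(1 − 1396/11998)·3.73/1396 = 339875.67.
C: 1461²·(1 − 57/1461)·14.3/57 = 514610.34.
Sum = 3.6268692 × 10^6.
SE = √(3.6268692 × 10^6) = 1904.4.

1904.4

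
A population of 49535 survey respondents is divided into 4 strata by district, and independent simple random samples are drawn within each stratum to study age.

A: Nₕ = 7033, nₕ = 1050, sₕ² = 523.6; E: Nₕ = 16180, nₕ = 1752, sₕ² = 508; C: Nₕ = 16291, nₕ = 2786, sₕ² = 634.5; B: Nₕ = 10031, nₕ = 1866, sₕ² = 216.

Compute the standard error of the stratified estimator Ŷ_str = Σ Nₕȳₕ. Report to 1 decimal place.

12176.1

Var(Ŷ_str) = Σₕ Nₕ²(1 − fₕ)sₕ²/nₕ.
A: 7033²·(1 − 1050/7033)·523.6/1050 = 2.0983115 × 10^7.
E: 16180²·(1 − 1752/16180)·508/1752 = 6.7688402 × 10^7.
C: 16291²·(1 − 2786/16291)·634.5/2786 = 5.0106359 × 10^7.
B: 10031²·(1 − 1866/10031)·216/1866 = 9.4807464 × 10^6.
Sum = 1.4825862 × 10^8.
SE = √(1.4825862 × 10^8) = 12176.1.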